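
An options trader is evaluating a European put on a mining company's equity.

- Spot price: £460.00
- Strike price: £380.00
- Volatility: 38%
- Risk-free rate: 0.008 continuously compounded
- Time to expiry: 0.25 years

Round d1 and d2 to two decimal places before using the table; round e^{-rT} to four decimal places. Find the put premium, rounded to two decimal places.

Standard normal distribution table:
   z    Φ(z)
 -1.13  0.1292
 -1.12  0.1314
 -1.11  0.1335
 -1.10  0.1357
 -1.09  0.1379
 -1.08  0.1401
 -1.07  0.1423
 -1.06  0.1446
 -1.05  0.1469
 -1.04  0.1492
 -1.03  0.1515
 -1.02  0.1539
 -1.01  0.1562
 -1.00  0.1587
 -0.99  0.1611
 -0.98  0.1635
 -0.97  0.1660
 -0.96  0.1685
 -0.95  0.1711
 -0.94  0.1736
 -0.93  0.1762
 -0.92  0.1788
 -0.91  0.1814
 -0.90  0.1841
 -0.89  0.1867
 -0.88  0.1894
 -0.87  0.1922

£6.40

σ√T = 0.38·√0.25 = 0.1900
d₁ = [ln(460/380) + (0.008 + 0.38²/2)·0.25] / 0.1900 = [0.1911 + 0.0200] / 0.1900 = 1.1111 ≈ 1.11
d₂ = d₁ − σ√T = 1.1111 − 0.1900 = 0.9211 ≈ 0.92
exp(−rT) = exp(−0.008·0.25) = 0.9980
P = 380·0.9980·N(-0.92) − 460·N(-1.11) = 380·0.9980·0.1788 − 460·0.1335 = 67.8081 − 61.4100 = 6.3981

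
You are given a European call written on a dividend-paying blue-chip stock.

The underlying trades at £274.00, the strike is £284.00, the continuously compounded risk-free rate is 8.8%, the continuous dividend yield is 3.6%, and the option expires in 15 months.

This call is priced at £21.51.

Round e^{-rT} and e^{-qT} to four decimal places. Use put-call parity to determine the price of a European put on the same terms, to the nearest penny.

£13.97

exp(−qT) = exp(−0.036·1.25) = 0.9560;  exp(−rT) = exp(−0.088·1.25) = 0.8958
Put-call parity: C − P = S·e^(−qT) − K·e^(−rT) = 274·0.9560 − 284·0.8958 = 261.9440 − 254.4072 = 7.5368
P = C − (C − P) = 21.51 − (7.5368) = 13.9732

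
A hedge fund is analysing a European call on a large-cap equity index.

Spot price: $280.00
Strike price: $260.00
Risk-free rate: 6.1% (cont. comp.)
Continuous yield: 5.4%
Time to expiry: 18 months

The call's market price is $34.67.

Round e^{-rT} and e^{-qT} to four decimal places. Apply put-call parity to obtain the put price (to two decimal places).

exp(−qT) = exp(−0.054·1.5) = 0.9222;  exp(−rT) = exp(−0.061·1.5) = 0.9126
Put-call parity: C − P = S·e^(−qT) − K·e^(−rT) = 280·0.9222 − 260·0.9126 = 258.2160 − 237.2760 = 20.9400
P = C − (C − P) = 34.67 − (20.9400) = 13.7300

$13.73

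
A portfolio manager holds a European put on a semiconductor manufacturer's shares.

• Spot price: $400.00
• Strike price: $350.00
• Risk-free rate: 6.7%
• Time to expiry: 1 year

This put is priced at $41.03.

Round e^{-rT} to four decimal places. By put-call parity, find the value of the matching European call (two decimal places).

e^(−rT) = e^(−0.067·1) = 0.9352
Put-call parity: C − P = S − K·e^(−rT) = 400 − 350·0.9352 = 400 − 327.3200 = 72.6800
C = P + (C − P) = 41.03 + (72.6800) = 113.7100

$113.71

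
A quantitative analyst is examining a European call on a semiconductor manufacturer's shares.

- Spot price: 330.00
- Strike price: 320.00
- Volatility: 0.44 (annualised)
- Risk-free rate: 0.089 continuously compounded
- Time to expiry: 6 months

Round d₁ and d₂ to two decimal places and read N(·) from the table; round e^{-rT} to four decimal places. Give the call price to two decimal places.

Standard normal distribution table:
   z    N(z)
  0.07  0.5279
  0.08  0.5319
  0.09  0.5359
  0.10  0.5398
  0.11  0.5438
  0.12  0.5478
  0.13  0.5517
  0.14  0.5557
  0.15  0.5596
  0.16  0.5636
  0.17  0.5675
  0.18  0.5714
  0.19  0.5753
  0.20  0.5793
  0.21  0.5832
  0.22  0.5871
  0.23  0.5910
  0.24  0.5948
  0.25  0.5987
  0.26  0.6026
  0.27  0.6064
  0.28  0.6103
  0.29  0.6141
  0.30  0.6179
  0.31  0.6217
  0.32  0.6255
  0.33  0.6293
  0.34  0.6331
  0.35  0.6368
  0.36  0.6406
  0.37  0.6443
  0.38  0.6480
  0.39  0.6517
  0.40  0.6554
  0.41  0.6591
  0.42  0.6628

T = 0.5;  σ√T = 0.3111
d₁ = [ln(330/320) + (0.089 + 0.44²/2)·0.5] / 0.3111 = [0.0308 + 0.0929] / 0.3111 = 0.3975 → 0.40
d₂ = d₁ − σ√T = 0.3975 − 0.3111 = 0.0864 → 0.09
exp(−rT) = exp(−0.089·0.5) = 0.9565
N(d₁) = N(0.40) = 0.6554;  N(d₂) = N(0.09) = 0.5359
C = 330·0.6554 − 320·0.9565·0.5359 = 216.2820 − 164.0283 = 52.2537

52.25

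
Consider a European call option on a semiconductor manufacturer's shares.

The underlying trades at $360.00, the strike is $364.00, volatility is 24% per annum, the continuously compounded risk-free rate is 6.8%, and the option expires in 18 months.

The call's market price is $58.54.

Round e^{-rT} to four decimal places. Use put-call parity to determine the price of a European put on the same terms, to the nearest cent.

exp(−rT) = exp(−0.068·1.5) = 0.9030
Put-call parity: C − P = S − K·e^(−rT) = 360 − 364·0.9030 = 360 − 328.6920 = 31.3080
P = C − (C − P) = 58.54 − (31.3080) = 27.2320

$27.23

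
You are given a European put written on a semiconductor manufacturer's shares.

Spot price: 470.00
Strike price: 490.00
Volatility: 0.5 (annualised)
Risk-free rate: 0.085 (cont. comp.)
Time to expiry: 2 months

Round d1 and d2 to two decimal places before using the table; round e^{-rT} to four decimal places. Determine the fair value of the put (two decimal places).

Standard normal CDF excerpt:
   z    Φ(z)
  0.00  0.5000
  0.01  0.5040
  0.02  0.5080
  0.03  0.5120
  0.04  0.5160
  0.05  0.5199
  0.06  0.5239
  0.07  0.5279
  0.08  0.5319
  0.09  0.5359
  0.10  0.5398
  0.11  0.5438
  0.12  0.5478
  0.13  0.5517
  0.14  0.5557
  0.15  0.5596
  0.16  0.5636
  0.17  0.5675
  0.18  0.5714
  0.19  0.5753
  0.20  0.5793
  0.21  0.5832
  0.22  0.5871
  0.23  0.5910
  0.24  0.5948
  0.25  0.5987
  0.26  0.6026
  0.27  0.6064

T = 0.1667;  σ√T = 0.2041
d₁ = [ln(470/490) + (0.085 + ½·0.5²)·0.1667] / (σ√T) = (-0.0417 + 0.0350) / 0.2041 = -0.0327 ≈ -0.03
d₂ = -0.0327 − 0.2041 = -0.2368 ≈ -0.24
exp(−rT) = exp(−0.085·0.1667) = 0.9859
P = 490·0.9859·N(0.24) − 470·N(0.03) = 490·0.9859·0.5948 − 470·0.5120 = 287.3425 − 240.6400 = 46.7025

46.70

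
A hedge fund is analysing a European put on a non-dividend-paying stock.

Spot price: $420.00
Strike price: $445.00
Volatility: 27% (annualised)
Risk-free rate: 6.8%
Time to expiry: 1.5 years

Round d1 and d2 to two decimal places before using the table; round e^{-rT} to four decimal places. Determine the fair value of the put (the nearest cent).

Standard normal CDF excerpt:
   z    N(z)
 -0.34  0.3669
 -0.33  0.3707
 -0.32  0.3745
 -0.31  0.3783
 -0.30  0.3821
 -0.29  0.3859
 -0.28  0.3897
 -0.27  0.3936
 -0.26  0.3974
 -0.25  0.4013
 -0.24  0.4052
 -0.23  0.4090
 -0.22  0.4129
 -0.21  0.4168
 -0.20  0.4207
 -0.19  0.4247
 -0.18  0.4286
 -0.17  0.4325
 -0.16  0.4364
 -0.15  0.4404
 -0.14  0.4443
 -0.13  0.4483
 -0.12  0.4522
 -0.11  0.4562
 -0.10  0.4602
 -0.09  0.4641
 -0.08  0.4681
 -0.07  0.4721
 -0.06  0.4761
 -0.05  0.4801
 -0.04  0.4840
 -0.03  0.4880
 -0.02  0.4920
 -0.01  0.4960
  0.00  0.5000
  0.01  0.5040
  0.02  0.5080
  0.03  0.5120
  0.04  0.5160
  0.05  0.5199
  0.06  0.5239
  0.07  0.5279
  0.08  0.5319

σ√T = 0.27·√1.5 = 0.3307
d₁ = [ln(420/445) + (0.068 + 0.27²/2)·1.5] / 0.3307 = [-0.0578 + 0.1567] / 0.3307 = 0.2989 ⇒ 0.30
d₂ = d₁ − σ√T = 0.2989 − 0.3307 = -0.0317 ⇒ -0.03
e^(−rT) = e^(−0.068·1.5) = 0.9030
N(−d₂) = N(0.03) = 0.5120;  N(−d₁) = N(-0.30) = 0.3821
P = 445·0.9030·0.5120 − 420·0.3821 = 205.7395 − 160.4820 = 45.2575

$45.26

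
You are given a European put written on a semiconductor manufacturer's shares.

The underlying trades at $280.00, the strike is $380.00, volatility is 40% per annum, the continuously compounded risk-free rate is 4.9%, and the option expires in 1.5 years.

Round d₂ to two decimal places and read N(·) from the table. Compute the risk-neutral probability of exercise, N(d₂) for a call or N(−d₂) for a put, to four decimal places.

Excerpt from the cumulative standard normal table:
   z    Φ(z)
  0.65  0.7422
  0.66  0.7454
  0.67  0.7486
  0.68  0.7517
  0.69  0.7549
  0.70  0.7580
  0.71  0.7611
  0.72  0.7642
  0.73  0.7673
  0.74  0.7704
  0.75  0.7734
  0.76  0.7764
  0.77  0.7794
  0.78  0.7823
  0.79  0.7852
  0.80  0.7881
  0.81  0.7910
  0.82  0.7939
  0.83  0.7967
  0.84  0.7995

0.7642

T = 1.5;  σ√T = 0.4899
d₁ = [ln(280/380) + (0.049 + 0.4²/2)·1.5] / 0.4899 = [-0.3054 + 0.1935] / 0.4899 = -0.2284 which rounds to -0.23
d₂ = d₁ − σ√T = -0.2284 − 0.4899 = -0.7183 which rounds to -0.72
Pr(exercise) under Q = N(−d₂) = N(0.72) = 0.7642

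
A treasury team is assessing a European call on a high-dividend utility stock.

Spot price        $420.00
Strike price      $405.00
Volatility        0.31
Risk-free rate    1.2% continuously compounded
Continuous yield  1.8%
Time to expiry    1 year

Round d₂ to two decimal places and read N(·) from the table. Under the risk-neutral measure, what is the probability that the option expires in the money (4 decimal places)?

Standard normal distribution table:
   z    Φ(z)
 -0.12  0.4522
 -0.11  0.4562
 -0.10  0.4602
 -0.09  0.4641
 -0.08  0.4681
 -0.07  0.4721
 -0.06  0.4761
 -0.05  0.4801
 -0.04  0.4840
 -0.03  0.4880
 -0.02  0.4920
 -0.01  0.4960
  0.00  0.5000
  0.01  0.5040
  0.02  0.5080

σ√T = 0.31·√1 = 0.3100
ln(S/K) + (r − q + σ²/2)T = ln(420/405) + (0.012 − 0.018 + 0.31²/2)·1 = 0.0364 + 0.0421 = 0.0784
d₁ = 0.0784 / 0.3100 = 0.2530 which rounds to 0.25
d₂ = d₁ − σ√T = 0.2530 − 0.3100 = -0.0570 which rounds to -0.06
Risk-neutral Pr[S_T > K] = N(d₂) = N(-0.06) = 0.4761

0.4761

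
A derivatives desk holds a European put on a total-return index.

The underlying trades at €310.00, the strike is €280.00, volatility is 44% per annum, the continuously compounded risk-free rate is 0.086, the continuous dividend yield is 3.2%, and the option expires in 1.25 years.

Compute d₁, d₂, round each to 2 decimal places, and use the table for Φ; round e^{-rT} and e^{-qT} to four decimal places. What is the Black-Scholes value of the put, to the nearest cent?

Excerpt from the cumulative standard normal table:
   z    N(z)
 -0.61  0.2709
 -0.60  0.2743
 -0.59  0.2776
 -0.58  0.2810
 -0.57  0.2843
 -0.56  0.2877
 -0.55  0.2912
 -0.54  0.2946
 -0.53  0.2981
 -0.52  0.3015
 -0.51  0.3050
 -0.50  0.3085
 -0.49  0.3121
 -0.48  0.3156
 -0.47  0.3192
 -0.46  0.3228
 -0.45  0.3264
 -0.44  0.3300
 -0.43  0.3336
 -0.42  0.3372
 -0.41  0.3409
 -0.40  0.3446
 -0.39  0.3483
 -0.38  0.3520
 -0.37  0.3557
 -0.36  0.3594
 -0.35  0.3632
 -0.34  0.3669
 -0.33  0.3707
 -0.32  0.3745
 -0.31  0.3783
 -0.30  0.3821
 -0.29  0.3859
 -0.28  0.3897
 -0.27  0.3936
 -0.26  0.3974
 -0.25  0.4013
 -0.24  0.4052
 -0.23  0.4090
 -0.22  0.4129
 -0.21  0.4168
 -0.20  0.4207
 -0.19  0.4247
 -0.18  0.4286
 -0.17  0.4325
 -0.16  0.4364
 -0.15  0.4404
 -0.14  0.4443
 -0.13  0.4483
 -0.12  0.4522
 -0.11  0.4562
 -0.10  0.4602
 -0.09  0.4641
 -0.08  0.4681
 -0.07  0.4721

€33.04

T = 1.25;  σ√T = 0.4919
d₁ = [ln(310/280) + (0.086 − 0.032 + 0.44²/2)·1.25] / 0.4919 = [0.1018 + 0.1885] / 0.4919 = 0.5901 which rounds to 0.59
d₂ = d₁ − σ√T = 0.5901 − 0.4919 = 0.0981 which rounds to 0.10
exp(−qT) = exp(−0.032·1.25) = 0.9608;  exp(−rT) = exp(−0.086·1.25) = 0.8981
P = 280·0.8981·N(-0.10) − 310·0.9608·N(-0.59) = 280·0.8981·0.4602 − 310·0.9608·0.2776 = 115.7256 − 82.6826 = 33.0430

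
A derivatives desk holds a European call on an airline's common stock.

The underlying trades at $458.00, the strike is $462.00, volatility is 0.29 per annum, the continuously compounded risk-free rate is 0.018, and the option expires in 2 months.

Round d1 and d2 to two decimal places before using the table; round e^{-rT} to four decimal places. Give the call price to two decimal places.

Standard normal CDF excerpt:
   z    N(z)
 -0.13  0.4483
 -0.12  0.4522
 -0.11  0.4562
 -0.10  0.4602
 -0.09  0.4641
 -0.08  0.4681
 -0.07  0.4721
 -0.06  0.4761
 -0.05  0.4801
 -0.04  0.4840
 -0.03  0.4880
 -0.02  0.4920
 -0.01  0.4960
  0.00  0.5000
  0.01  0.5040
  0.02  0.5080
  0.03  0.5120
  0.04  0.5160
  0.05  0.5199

σ√T = 0.29 × 0.4082 = 0.1184
d₁ = [ln(458/462) + (0.018 + 0.29²/2)·0.1667] / 0.1184 = [-0.0087 + 0.0100] / 0.1184 = 0.0111 ≈ 0.01
d₂ = d₁ − σ√T = 0.0111 − 0.1184 = -0.1073 ≈ -0.11
exp(−rT) = exp(−0.018·0.1667) = 0.9970
C = 458·N(0.01) − 462·0.9970·N(-0.11) = 458·0.5040 − 462·0.9970·0.4562 = 230.8320 − 210.1321 = 20.6999

$20.70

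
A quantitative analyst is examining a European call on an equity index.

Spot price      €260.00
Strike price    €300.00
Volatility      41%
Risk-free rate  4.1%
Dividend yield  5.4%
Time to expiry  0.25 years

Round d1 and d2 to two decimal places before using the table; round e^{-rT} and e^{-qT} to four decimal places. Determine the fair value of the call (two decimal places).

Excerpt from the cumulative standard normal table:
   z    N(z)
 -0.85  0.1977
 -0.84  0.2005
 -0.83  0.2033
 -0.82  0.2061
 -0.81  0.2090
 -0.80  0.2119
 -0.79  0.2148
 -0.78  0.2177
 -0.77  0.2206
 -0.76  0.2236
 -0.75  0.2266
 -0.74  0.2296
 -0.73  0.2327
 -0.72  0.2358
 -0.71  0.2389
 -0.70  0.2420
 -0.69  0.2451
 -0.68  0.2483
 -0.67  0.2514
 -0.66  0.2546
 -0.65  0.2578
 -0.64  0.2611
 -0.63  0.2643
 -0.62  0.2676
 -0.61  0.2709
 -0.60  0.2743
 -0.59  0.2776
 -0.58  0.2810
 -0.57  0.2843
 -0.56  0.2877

€8.29

T = 0.25;  σ√T = 0.2050
ln(S/K) + (r − q + σ²/2)T = ln(260/300) + (0.041 − 0.054 + 0.41²/2)·0.25 = -0.1431 + 0.0178 = -0.1253
d₁ = -0.1253 / 0.2050 = -0.6114 ⇒ -0.61
d₂ = d₁ − σ√T = -0.6114 − 0.2050 = -0.8164 ⇒ -0.82
e^(−qT) = e^(−0.054·0.25) = 0.9866;  e^(−rT) = e^(−0.041·0.25) = 0.9898
N(d₁) = N(-0.61) = 0.2709;  N(d₂) = N(-0.82) = 0.2061
C = 260·0.9866·0.2709 − 300·0.9898·0.2061 = 69.4902 − 61.1993 = 8.2909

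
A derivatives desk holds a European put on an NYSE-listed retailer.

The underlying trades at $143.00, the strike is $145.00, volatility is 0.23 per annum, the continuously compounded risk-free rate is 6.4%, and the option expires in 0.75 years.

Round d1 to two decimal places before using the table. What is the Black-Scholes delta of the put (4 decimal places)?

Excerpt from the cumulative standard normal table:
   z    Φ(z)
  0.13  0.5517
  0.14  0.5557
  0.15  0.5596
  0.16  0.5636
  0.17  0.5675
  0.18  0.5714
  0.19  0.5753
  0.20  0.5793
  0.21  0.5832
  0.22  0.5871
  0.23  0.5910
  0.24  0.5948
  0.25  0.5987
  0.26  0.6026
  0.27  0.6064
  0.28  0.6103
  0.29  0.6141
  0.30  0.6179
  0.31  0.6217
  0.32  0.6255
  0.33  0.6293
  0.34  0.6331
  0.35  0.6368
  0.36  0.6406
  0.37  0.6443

σ√T = 0.23·√0.75 = 0.1992
d₁ = [ln(143/145) + (0.064 + ½·0.23²)·0.75] / (σ√T) = (-0.0139 + 0.0678) / 0.1992 = 0.2708 which rounds to 0.27
N(d₁) = N(0.27) = 0.6064
Δ_put = N(d₁) − 1 = 0.6064 − 1 = -0.3936

-0.3936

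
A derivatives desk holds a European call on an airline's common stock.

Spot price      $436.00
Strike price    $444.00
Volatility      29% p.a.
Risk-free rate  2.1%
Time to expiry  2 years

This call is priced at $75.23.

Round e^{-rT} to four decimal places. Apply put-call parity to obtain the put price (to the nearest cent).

e^(−rT) = e^(−0.021·2) = 0.9589
Put-call parity: C − P = S − K·e^(−rT) = 436 − 444·0.9589 = 436 − 425.7516 = 10.2484
P = C − (C − P) = 75.23 − (10.2484) = 64.9816

$64.98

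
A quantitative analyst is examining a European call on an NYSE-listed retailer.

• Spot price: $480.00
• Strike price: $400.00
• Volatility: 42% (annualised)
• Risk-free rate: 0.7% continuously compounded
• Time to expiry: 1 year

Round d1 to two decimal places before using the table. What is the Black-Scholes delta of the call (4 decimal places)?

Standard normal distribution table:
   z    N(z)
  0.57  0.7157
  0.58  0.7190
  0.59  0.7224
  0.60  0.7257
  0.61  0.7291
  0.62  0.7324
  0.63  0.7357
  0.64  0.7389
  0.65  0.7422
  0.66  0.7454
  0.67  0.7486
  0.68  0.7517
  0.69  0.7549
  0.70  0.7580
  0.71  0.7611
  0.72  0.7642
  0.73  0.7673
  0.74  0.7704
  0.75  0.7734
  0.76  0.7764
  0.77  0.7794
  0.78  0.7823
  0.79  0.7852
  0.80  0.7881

0.7454

σ√T = 0.42·√1 = 0.4200
d₁ = [ln(480/400) + (0.007 + 0.42²/2)·1] / 0.4200 = [0.1823 + 0.0952] / 0.4200 = 0.6608 → 0.66
N(d₁) = N(0.66) = 0.7454
Δ_call = N(d₁) = 0.7454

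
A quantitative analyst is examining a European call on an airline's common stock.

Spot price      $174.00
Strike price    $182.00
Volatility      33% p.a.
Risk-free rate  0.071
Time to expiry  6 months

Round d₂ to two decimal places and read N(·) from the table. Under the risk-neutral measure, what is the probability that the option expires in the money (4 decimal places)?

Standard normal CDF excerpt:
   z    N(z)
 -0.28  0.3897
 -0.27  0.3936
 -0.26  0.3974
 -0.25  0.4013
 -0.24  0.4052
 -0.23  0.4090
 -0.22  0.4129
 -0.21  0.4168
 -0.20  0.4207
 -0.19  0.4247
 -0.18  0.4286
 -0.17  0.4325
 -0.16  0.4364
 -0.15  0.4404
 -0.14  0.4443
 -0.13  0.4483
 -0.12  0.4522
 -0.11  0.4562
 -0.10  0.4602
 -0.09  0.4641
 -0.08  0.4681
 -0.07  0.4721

T = 0.5;  σ√T = 0.2333
d₁ = [ln(174/182) + (0.071 + 0.33²/2)·0.5] / 0.2333 = [-0.0450 + 0.0627] / 0.2333 = 0.0762 ⇒ 0.08
d₂ = d₁ − σ√T = 0.0762 − 0.2333 = -0.1572 ⇒ -0.16
Risk-neutral Pr[S_T > K] = N(d₂) = N(-0.16) = 0.4364

0.4364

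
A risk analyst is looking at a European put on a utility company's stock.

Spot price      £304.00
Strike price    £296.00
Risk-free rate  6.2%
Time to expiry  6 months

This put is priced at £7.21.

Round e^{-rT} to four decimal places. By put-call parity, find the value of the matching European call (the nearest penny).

exp(−rT) = exp(−0.062·0.5) = 0.9695
Put-call parity: C − P = S − K·e^(−rT) = 304 − 296·0.9695 = 304 − 286.9720 = 17.0280
C = P + (C − P) = 7.21 + (17.0280) = 24.2380

£24.24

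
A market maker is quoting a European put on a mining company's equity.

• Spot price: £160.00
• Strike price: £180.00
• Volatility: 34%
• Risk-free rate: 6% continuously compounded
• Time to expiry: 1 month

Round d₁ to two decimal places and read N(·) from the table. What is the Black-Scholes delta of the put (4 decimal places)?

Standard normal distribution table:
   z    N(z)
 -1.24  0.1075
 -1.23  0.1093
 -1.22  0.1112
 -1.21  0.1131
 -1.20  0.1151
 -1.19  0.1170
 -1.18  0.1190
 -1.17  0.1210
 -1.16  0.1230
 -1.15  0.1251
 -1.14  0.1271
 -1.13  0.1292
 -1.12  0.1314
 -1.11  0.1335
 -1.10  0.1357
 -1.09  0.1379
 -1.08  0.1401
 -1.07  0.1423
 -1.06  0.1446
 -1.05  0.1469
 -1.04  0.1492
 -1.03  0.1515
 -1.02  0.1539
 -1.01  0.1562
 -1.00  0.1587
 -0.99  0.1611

-0.8643

T = 0.08333;  σ√T = 0.0981
d₁ = [ln(160/180) + (0.06 + 0.34²/2)·0.08333] / 0.0981 = [-0.1178 + 0.0098] / 0.0981 = -1.1000 → -1.10
N(d₁) = N(-1.10) = 0.1357
Δ_put = N(d₁) − 1 = 0.1357 − 1 = -0.8643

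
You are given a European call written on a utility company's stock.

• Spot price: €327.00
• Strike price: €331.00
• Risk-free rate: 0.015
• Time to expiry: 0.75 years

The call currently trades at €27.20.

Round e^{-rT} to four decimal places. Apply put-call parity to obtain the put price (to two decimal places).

exp(−rT) = exp(−0.015·0.75) = 0.9888
Put-call parity: C − P = S − K·e^(−rT) = 327 − 331·0.9888 = 327 − 327.2928 = -0.2928
P = C − (C − P) = 27.20 − (-0.2928) = 27.4928

€27.49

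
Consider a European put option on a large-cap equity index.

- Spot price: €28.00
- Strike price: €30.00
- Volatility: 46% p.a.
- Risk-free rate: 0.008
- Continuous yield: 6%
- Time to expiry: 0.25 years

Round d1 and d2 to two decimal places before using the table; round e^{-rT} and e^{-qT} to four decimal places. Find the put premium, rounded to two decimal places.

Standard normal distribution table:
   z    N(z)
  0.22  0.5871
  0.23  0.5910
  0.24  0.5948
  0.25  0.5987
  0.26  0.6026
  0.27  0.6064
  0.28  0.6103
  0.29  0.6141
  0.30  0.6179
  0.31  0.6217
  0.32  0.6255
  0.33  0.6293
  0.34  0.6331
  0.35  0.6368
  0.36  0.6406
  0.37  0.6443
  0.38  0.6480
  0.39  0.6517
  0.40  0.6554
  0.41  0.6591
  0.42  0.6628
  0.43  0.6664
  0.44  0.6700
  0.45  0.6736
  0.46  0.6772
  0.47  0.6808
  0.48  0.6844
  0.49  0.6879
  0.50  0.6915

σ√T = 0.46 × 0.5000 = 0.2300
ln(S/K) + (r − q + σ²/2)T = ln(28/30) + (0.008 − 0.06 + 0.46²/2)·0.25 = -0.0690 + 0.0135 = -0.0555
d₁ = -0.0555 / 0.2300 = -0.2415 → -0.24
d₂ = d₁ − σ√T = -0.2415 − 0.2300 = -0.4715 → -0.47
e^(−qT) = e^(−0.06·0.25) = 0.9851;  e^(−rT) = e^(−0.008·0.25) = 0.9980
N(−d₂) = N(0.47) = 0.6808;  N(−d₁) = N(0.24) = 0.5948
P = 30·0.9980·0.6808 − 28·0.9851·0.5948 = 20.3832 − 16.4062 = 3.9769

€3.98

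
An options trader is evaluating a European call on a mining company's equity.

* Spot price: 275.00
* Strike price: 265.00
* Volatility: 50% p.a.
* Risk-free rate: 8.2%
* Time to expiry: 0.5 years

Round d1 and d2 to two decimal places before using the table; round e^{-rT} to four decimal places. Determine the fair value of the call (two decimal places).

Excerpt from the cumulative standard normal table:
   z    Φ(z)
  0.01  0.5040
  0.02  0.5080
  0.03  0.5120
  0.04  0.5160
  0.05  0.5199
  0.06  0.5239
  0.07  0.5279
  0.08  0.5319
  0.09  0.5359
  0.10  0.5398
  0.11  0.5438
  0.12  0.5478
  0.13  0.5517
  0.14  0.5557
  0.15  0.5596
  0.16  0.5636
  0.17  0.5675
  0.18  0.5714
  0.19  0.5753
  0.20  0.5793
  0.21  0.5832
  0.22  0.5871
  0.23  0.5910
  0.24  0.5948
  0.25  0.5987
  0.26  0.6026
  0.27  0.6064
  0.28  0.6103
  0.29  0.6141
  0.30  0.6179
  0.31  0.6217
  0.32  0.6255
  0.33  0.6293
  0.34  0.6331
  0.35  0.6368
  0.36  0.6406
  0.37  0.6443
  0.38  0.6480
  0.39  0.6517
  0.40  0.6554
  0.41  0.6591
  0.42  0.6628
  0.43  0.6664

σ√T = 0.5·√0.5 = 0.3536
d₁ = [ln(275/265) + (0.082 + 0.5²/2)·0.5] / 0.3536 = [0.0370 + 0.1035] / 0.3536 = 0.3975 → 0.40
d₂ = d₁ − σ√T = 0.3975 − 0.3536 = 0.0440 → 0.04
e^(−rT) = e^(−0.082·0.5) = 0.9598
N(d₁) = N(0.40) = 0.6554;  N(d₂) = N(0.04) = 0.5160
C = 275·0.6554 − 265·0.9598·0.5160 = 180.2350 − 131.2431 = 48.9919

48.99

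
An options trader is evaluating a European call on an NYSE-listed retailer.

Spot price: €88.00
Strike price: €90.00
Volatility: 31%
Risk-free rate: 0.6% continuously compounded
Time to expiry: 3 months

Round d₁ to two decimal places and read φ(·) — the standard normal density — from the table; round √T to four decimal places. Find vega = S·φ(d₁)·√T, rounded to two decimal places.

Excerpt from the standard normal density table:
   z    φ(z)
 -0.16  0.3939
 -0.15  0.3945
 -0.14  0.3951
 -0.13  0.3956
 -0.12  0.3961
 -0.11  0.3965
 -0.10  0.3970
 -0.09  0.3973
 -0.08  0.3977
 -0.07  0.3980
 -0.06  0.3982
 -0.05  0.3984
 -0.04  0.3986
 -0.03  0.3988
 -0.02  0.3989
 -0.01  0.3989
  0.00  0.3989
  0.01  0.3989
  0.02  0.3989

σ√T = 0.31·√0.25 = 0.1550
ln(S/K) + (r + σ²/2)T = ln(88/90) + (0.006 + 0.31²/2)·0.25 = -0.0225 + 0.0135 = -0.0090
d₁ = -0.0090 / 0.1550 = -0.0578 ≈ -0.06
√T = √0.25 = 0.5000
φ(d₁) = φ(-0.06) = 0.3982
vega = S·φ(d₁)·√T = 88·0.3982·0.5000 = 17.5208
(Vega is the same for a European call and put with the same parameters.)

17.52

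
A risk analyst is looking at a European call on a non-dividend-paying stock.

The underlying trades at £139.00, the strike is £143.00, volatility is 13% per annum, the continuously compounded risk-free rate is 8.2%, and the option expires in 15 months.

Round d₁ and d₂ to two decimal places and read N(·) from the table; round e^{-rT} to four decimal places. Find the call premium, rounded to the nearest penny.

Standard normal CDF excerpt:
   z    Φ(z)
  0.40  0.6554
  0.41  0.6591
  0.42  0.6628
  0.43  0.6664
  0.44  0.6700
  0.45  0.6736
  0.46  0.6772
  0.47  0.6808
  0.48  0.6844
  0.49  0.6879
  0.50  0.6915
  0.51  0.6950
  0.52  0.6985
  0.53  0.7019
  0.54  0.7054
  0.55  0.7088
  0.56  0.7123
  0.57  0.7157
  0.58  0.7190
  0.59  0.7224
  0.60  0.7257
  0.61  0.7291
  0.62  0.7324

σ√T = 0.13·√1.25 = 0.1453
d₁ = [ln(139/143) + (0.082 + 0.13²/2)·1.25] / 0.1453 = [-0.0284 + 0.1131] / 0.1453 = 0.5827 → 0.58
d₂ = d₁ − σ√T = 0.5827 − 0.1453 = 0.4374 → 0.44
e^(−rT) = e^(−0.082·1.25) = 0.9026
N(d₁) = N(0.58) = 0.7190;  N(d₂) = N(0.44) = 0.6700
C = 139·0.7190 − 143·0.9026·0.6700 = 99.9410 − 86.4781 = 13.4629

£13.46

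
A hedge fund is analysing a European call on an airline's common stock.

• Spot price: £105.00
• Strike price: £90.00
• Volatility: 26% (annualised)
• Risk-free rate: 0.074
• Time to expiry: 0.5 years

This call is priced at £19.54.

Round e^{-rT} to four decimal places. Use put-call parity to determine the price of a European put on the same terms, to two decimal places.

e^(−rT) = e^(−0.074·0.5) = 0.9637
Put-call parity: C − P = S − K·e^(−rT) = 105 − 90·0.9637 = 105 − 86.7330 = 18.2670
P = C − (C − P) = 19.54 − (18.2670) = 1.2730

£1.27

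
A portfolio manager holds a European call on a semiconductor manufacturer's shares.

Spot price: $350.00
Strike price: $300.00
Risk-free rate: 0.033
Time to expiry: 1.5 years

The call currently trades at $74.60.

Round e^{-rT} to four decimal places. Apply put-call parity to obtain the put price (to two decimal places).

exp(−rT) = exp(−0.033·1.5) = 0.9517
Put-call parity: C − P = S − K·e^(−rT) = 350 − 300·0.9517 = 350 − 285.5100 = 64.4900
P = C − (C − P) = 74.60 − (64.4900) = 10.1100

$10.11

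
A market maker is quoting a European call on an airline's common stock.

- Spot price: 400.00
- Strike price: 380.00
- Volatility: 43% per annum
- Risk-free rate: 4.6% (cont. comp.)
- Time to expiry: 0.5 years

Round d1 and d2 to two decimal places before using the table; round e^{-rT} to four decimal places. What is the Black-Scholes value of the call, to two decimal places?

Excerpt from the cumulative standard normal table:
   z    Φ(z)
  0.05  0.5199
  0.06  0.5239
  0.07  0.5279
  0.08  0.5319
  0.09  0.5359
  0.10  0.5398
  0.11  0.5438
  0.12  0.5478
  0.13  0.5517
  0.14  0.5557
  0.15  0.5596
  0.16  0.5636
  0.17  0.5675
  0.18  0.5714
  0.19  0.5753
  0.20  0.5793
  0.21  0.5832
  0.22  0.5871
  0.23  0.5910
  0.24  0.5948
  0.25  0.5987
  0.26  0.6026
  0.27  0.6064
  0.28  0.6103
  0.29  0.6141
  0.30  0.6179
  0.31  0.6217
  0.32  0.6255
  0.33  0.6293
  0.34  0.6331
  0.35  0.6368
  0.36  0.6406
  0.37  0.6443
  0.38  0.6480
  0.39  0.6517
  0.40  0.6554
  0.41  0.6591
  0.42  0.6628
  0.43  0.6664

T = 0.5;  σ√T = 0.3041
d₁ = [ln(400/380) + (0.046 + 0.43²/2)·0.5] / 0.3041 = [0.0513 + 0.0692] / 0.3041 = 0.3964 ⇒ 0.40
d₂ = d₁ − σ√T = 0.3964 − 0.3041 = 0.0923 ⇒ 0.09
exp(−rT) = exp(−0.046·0.5) = 0.9773
N(d₁) = N(0.40) = 0.6554;  N(d₂) = N(0.09) = 0.5359
C = 400·0.6554 − 380·0.9773·0.5359 = 262.1600 − 199.0193 = 63.1407

63.14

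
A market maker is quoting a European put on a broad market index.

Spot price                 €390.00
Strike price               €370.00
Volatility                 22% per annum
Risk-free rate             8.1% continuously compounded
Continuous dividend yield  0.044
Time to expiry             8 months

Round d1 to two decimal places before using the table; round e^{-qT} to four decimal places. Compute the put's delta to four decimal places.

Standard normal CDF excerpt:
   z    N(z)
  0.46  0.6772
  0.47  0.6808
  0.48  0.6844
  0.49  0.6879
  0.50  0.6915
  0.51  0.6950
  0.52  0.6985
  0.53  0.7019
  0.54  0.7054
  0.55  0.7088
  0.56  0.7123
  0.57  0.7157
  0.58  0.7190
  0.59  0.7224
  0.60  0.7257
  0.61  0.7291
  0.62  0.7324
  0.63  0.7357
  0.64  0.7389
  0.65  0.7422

σ√T = 0.22·√0.6667 = 0.1796
ln(S/K) + (r − q + σ²/2)T = ln(390/370) + (0.081 − 0.044 + 0.22²/2)·0.6667 = 0.0526 + 0.0408 = 0.0934
d₁ = 0.0934 / 0.1796 = 0.5202 ⇒ 0.52
N(d₁) = N(0.52) = 0.6985
Δ_put = e^(−qT)·(N(d₁) − 1) = 0.9711·(0.6985 − 1) = -0.2928

-0.2928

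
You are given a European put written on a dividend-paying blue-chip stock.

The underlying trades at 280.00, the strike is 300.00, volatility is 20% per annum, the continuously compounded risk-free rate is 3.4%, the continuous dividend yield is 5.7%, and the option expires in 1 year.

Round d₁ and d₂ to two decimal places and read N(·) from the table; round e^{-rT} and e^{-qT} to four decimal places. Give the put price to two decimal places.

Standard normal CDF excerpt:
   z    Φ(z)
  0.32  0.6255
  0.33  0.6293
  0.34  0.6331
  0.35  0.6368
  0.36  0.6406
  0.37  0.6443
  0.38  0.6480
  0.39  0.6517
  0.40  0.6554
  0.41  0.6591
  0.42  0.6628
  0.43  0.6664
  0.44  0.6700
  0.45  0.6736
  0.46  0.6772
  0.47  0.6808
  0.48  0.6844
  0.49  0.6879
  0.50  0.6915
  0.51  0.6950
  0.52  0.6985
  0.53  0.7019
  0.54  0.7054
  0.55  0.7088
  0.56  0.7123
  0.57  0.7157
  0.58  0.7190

37.12

σ√T = 0.2 × 1.0000 = 0.2000
d₁ = [ln(280/300) + (0.034 − 0.057 + ½·0.2²)·1] / (σ√T) = (-0.0690 − 0.0030) / 0.2000 = -0.3600 → -0.36
d₂ = -0.3600 − 0.2000 = -0.5600 → -0.56
e^(−qT) = e^(−0.057·1) = 0.9446;  e^(−rT) = e^(−0.034·1) = 0.9666
N(−d₂) = N(0.56) = 0.7123;  N(−d₁) = N(0.36) = 0.6406
P = 300·0.9666·0.7123 − 280·0.9446·0.6406 = 206.5528 − 169.4310 = 37.1217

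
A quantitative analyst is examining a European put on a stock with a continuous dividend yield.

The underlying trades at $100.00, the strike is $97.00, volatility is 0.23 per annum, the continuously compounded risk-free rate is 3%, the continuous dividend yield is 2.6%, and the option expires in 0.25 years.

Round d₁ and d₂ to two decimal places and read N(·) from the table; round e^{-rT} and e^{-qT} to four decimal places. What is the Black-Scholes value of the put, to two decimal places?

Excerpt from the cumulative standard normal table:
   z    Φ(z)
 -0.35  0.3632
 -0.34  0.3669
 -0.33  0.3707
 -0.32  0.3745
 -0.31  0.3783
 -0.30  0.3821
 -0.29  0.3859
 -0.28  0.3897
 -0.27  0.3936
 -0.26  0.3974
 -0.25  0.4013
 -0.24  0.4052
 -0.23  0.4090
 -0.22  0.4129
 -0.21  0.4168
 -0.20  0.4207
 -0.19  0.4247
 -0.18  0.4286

$2.92

σ√T = 0.23·√0.25 = 0.1150
d₁ = [ln(100/97) + (0.03 − 0.026 + 0.23²/2)·0.25] / 0.1150 = [0.0305 + 0.0076] / 0.1150 = 0.3311 ⇒ 0.33
d₂ = d₁ − σ√T = 0.3311 − 0.1150 = 0.2161 ⇒ 0.22
exp(−qT) = exp(−0.026·0.25) = 0.9935;  exp(−rT) = exp(−0.03·0.25) = 0.9925
N(−d₂) = N(-0.22) = 0.4129;  N(−d₁) = N(-0.33) = 0.3707
P = 97·0.9925·0.4129 − 100·0.9935·0.3707 = 39.7509 − 36.8290 = 2.9219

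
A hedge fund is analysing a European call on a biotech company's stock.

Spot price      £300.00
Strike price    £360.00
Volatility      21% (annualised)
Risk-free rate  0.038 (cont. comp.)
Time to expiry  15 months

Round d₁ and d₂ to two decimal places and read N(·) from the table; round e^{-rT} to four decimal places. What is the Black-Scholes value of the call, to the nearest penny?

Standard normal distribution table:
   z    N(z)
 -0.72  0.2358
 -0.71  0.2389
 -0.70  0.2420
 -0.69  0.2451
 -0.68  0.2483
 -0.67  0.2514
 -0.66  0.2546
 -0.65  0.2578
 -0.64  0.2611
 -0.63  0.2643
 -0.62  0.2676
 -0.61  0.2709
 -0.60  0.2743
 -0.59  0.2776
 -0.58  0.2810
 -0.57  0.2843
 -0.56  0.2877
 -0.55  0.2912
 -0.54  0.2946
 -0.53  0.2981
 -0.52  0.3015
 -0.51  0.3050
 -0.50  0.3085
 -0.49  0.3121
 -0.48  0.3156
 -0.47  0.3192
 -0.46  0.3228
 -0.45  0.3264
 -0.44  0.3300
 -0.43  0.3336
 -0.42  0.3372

£12.70

σ√T = 0.21·√1.25 = 0.2348
ln(S/K) + (r + σ²/2)T = ln(300/360) + (0.038 + 0.21²/2)·1.25 = -0.1823 + 0.0751 = -0.1073
d₁ = -0.1073 / 0.2348 = -0.4568 ≈ -0.46
d₂ = d₁ − σ√T = -0.4568 − 0.2348 = -0.6916 ≈ -0.69
e^(−rT) = e^(−0.038·1.25) = 0.9536
C = 300·N(-0.46) − 360·0.9536·N(-0.69) = 300·0.3228 − 360·0.9536·0.2451 = 96.8400 − 84.1418 = 12.6982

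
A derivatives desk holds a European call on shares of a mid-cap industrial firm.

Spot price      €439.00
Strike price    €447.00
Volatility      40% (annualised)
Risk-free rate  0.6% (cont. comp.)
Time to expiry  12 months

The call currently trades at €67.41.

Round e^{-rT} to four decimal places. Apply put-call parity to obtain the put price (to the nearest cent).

€72.73

e^(−rT) = e^(−0.006·1) = 0.9940
Put-call parity: C − P = S − K·e^(−rT) = 439 − 447·0.9940 = 439 − 444.3180 = -5.3180
P = C − (C − P) = 67.41 − (-5.3180) = 72.7280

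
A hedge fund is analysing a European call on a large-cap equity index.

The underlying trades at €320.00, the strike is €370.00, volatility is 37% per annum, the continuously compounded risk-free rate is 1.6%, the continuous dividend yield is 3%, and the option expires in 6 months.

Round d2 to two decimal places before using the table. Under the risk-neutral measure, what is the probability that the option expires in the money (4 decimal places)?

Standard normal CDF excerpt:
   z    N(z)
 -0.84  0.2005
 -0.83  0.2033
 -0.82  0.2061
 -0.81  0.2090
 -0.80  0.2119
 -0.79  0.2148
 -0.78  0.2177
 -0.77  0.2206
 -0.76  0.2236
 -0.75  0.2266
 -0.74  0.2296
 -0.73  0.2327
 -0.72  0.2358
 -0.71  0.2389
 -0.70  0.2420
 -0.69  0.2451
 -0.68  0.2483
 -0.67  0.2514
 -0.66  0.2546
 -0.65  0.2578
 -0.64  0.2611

0.2389

T = 0.5;  σ√T = 0.2616
ln(S/K) + (r − q + σ²/2)T = ln(320/370) + (0.016 − 0.03 + 0.37²/2)·0.5 = -0.1452 + 0.0272 = -0.1180
d₁ = -0.1180 / 0.2616 = -0.4509 ≈ -0.45
d₂ = d₁ − σ√T = -0.4509 − 0.2616 = -0.7125 ≈ -0.71
Risk-neutral Pr[S_T > K] = N(d₂) = N(-0.71) = 0.2389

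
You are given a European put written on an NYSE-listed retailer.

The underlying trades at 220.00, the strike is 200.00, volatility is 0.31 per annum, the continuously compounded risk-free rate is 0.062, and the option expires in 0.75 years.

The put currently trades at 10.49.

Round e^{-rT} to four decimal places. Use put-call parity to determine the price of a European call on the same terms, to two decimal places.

39.57

e^(−rT) = e^(−0.062·0.75) = 0.9546
Put-call parity: C − P = S − K·e^(−rT) = 220 − 200·0.9546 = 220 − 190.9200 = 29.0800
C = P + (C − P) = 10.49 + (29.0800) = 39.5700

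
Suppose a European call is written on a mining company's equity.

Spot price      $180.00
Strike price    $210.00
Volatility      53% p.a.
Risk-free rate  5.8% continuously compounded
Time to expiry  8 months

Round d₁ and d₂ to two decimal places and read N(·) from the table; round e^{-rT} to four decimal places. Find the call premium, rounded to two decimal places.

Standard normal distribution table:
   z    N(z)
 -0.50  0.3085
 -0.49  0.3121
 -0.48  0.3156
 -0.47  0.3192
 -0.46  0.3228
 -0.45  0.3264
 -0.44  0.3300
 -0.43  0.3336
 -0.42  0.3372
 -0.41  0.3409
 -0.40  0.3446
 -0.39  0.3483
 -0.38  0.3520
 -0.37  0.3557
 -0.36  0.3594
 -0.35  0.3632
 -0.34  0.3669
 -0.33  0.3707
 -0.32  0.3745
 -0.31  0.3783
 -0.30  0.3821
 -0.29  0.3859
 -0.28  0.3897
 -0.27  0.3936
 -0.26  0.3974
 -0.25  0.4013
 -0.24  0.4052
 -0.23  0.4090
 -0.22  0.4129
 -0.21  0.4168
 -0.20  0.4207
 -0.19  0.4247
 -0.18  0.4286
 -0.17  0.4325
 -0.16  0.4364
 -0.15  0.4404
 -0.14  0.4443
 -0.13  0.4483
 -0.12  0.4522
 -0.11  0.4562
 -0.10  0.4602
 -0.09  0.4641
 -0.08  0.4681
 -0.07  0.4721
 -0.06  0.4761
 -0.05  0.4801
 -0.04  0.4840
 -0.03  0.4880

T = 0.6667;  σ√T = 0.4327
d₁ = [ln(180/210) + (0.058 + 0.53²/2)·0.6667] / 0.4327 = [-0.1542 + 0.1323] / 0.4327 = -0.0505 ⇒ -0.05
d₂ = d₁ − σ√T = -0.0505 − 0.4327 = -0.4832 ⇒ -0.48
e^(−rT) = e^(−0.058·0.6667) = 0.9621
N(d₁) = N(-0.05) = 0.4801;  N(d₂) = N(-0.48) = 0.3156
C = 180·0.4801 − 210·0.9621·0.3156 = 86.4180 − 63.7641 = 22.6539

$22.65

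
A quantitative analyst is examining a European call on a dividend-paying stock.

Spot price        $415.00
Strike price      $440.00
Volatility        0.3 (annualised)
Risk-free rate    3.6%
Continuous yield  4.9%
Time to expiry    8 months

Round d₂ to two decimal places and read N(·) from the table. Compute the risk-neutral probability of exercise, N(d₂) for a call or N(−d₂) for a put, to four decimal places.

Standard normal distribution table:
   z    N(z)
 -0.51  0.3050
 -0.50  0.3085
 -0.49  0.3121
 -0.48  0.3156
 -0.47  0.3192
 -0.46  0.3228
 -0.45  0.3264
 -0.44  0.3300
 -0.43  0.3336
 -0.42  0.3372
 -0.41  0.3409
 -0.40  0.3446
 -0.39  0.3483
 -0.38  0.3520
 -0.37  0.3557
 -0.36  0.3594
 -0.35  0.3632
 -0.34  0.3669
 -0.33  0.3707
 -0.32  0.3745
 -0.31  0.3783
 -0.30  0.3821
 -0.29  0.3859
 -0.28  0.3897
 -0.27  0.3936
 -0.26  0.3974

T = 0.6667;  σ√T = 0.2449
d₁ = [ln(415/440) + (0.036 − 0.049 + 0.3²/2)·0.6667] / 0.2449 = [-0.0585 + 0.0213] / 0.2449 = -0.1517 which rounds to -0.15
d₂ = d₁ − σ√T = -0.1517 − 0.2449 = -0.3967 which rounds to -0.40
Risk-neutral Pr[S_T > K] = N(d₂) = N(-0.40) = 0.3446

0.3446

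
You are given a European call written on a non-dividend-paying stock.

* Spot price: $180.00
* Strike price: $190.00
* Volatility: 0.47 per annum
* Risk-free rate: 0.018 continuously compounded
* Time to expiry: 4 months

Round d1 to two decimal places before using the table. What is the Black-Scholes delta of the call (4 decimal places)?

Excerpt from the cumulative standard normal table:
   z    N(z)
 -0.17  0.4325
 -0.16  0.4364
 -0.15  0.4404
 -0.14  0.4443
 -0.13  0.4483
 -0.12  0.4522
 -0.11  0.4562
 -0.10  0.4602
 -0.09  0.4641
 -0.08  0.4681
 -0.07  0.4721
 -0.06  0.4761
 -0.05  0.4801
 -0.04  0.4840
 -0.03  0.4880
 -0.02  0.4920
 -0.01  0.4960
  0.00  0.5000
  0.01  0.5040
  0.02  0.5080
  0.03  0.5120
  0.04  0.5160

σ√T = 0.47 × 0.5774 = 0.2714
d₁ = [ln(180/190) + (0.018 + 0.47²/2)·0.3333] / 0.2714 = [-0.0541 + 0.0428] / 0.2714 = -0.0415 ⇒ -0.04
N(d₁) = N(-0.04) = 0.4840
Δ_call = N(d₁) = 0.4840

0.4840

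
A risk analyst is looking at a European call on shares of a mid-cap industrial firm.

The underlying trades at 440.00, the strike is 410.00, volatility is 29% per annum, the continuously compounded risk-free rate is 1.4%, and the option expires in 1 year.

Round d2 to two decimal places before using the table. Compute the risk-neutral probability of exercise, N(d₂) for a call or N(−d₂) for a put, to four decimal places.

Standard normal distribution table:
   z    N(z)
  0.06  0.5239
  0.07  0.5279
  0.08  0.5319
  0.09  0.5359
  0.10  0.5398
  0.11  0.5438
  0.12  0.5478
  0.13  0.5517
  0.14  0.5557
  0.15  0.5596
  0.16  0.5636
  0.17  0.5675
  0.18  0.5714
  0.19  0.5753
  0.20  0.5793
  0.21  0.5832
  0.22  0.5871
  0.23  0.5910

T = 1;  σ√T = 0.2900
d₁ = [ln(440/410) + (0.014 + ½·0.29²)·1] / (σ√T) = (0.0706 + 0.0560) / 0.2900 = 0.4368 which rounds to 0.44
d₂ = 0.4368 − 0.2900 = 0.1468 which rounds to 0.15
Pr(exercise) under Q = N(d₂) = 0.5596

0.5596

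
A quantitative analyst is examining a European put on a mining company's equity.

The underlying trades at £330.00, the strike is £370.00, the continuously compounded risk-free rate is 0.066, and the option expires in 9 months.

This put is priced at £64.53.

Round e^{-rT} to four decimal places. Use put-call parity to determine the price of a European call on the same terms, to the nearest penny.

£42.40

exp(−rT) = exp(−0.066·0.75) = 0.9517
Put-call parity: C − P = S − K·e^(−rT) = 330 − 370·0.9517 = 330 − 352.1290 = -22.1290
C = P + (C − P) = 64.53 + (-22.1290) = 42.4010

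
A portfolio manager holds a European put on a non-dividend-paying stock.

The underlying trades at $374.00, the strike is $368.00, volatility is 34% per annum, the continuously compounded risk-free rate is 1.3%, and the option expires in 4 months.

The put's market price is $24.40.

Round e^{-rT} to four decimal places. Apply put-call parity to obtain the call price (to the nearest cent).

$31.98

exp(−rT) = exp(−0.013·0.3333) = 0.9957
Put-call parity: C − P = S − K·e^(−rT) = 374 − 368·0.9957 = 374 − 366.4176 = 7.5824
C = P + (C − P) = 24.40 + (7.5824) = 31.9824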